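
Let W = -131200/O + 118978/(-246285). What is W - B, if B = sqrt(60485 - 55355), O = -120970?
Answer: 1791982334/2979309645 - 3*sqrt(570) ≈ -71.023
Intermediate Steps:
W = 1791982334/2979309645 (W = -131200/(-120970) + 118978/(-246285) = -131200*(-1/120970) + 118978*(-1/246285) = 13120/12097 - 118978/246285 = 1791982334/2979309645 ≈ 0.60148)
B = 3*sqrt(570) (B = sqrt(5130) = 3*sqrt(570) ≈ 71.624)
W - B = 1791982334/2979309645 - 3*sqrt(570)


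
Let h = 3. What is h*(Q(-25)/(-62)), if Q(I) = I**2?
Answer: -1875/62 ≈ -30.242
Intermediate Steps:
h*(Q(-25)/(-62)) = 3*((-25)**2/(-62)) = 3*(625*(-1/62)) = 3*(-625/62) = -1875/62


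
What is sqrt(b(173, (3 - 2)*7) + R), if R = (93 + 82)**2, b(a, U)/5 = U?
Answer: 2*sqrt(7665) ≈ 175.10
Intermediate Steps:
b(a, U) = 5*U
R = 30625 (R = 175**2 = 30625)
sqrt(b(173, (3 - 2)*7) + R) = sqrt(5*((3 - 2)*7) + 30625) = sqrt(5*(1*7) + 30625) = sqrt(5*7 + 30625) = sqrt(35 + 30625) = sqrt(30660) = 2*sqrt(7665)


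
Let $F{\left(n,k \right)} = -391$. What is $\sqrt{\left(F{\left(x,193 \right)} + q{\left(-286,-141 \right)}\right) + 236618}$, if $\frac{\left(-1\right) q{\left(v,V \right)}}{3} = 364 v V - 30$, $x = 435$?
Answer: $5 i \sqrt{1751987} \approx 6618.1 i$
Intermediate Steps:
$q{\left(v,V \right)} = 90 - 1092 V v$ ($q{\left(v,V \right)} = - 3 \left(364 v V - 30\right) = - 3 \left(364 V v - 30\right) = - 3 \left(-30 + 364 V v\right) = 90 - 1092 V v$)
$\sqrt{\left(F{\left(x,193 \right)} + q{\left(-286,-141 \right)}\right) + 236618} = \sqrt{\left(-391 + \left(90 - \left(-153972\right) \left(-286\right)\right)\right) + 236618} = \sqrt{\left(-391 + \left(90 - 44035992\right)\right) + 236618} = \sqrt{\left(-391 - 44035902\right) + 236618} = \sqrt{-44036293 + 236618} = \sqrt{-43799675} = 5 i \sqrt{1751987}$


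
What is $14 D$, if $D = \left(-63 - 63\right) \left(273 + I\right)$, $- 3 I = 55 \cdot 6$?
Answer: $-287532$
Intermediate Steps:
$I = -110$ ($I = - \frac{55 \cdot 6}{3} = \left(- \frac{1}{3}\right) 330 = -110$)
$D = -20538$ ($D = \left(-63 - 63\right) \left(273 - 110\right) = \left(-126\right) 163 = -20538$)
$14 D = 14 \left(-20538\right) = -287532$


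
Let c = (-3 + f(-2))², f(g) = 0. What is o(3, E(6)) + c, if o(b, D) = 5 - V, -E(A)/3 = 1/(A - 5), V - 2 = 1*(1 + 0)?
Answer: 11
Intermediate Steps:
V = 3 (V = 2 + 1*(1 + 0) = 2 + 1*1 = 2 + 1 = 3)
E(A) = -3/(-5 + A) (E(A) = -3/(A - 5) = -3/(-5 + A))
o(b, D) = 2 (o(b, D) = 5 - 1*3 = 5 - 3 = 2)
c = 9 (c = (-3 + 0)² = (-3)² = 9)
o(3, E(6)) + c = 2 + 9 = 11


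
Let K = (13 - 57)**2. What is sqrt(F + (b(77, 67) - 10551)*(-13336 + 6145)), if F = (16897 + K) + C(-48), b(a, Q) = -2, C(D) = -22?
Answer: sqrt(75905434) ≈ 8712.4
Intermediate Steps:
K = 1936 (K = (-44)**2 = 1936)
F = 18811 (F = (16897 + 1936) - 22 = 18833 - 22 = 18811)
sqrt(F + (b(77, 67) - 10551)*(-13336 + 6145)) = sqrt(18811 + (-2 - 10551)*(-13336 + 6145)) = sqrt(18811 - 10553*(-7191)) = sqrt(18811 + 75886623) = sqrt(75905434)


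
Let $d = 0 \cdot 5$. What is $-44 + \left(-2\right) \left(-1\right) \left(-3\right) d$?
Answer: $-44$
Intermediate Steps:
$d = 0$
$-44 + \left(-2\right) \left(-1\right) \left(-3\right) d = -44 + \left(-2\right) \left(-1\right) \left(-3\right) 0 = -44 + 2 \left(-3\right) 0 = -44 - 0 = -44 + 0 = -44$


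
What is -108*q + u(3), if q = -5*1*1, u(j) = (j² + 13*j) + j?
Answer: 591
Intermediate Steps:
u(j) = j² + 14*j
q = -5 (q = -5*1 = -5)
-108*q + u(3) = -108*(-5) + 3*(14 + 3) = 540 + 3*17 = 540 + 51 = 591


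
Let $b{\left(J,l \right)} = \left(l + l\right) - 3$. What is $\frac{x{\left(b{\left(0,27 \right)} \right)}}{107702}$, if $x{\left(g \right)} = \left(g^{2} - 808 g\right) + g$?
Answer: $- \frac{2754}{7693} \approx -0.35799$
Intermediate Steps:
$b{\left(J,l \right)} = -3 + 2 l$ ($b{\left(J,l \right)} = 2 l - 3 = -3 + 2 l$)
$x{\left(g \right)} = g^{2} - 807 g$
$\frac{x{\left(b{\left(0,27 \right)} \right)}}{107702} = \frac{\left(-3 + 2 \cdot 27\right) \left(-807 + \left(-3 + 2 \cdot 27\right)\right)}{107702} = \left(-3 + 54\right) \left(-807 + \left(-3 + 54\right)\right) \frac{1}{107702} = 51 \left(-807 + 51\right) \frac{1}{107702} = 51 \left(-756\right) \frac{1}{107702} = \left(-38556\right) \frac{1}{107702} = - \frac{2754}{7693}$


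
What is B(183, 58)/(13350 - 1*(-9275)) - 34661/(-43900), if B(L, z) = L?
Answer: 31689553/39729500 ≈ 0.79763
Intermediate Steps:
B(183, 58)/(13350 - 1*(-9275)) - 34661/(-43900) = 183/(13350 - 1*(-9275)) - 34661/(-43900) = 183/(13350 + 9275) - 34661*(-1/43900) = 183/22625 + 34661/43900 = 31689553/39729500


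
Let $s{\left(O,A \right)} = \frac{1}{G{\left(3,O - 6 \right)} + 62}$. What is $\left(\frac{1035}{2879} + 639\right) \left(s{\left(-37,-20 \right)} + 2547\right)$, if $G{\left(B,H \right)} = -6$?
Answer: $\frac{65636711307}{40306} \approx 1.6285 \cdot 10^{6}$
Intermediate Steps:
$s{\left(O,A \right)} = \frac{1}{56}$ ($s{\left(O,A \right)} = \frac{1}{-6 + 62} = \frac{1}{56}$)
$\left(\frac{1035}{2879} + 639\right) \left(s{\left(-37,-20 \right)} + 2547\right) = \left(\frac{1035}{2879} + 639\right) \left(\frac{1}{56} + 2547\right) = \left(1035 \cdot \frac{1}{2879} + 639\right) \frac{142633}{56} = \left(\frac{1035}{2879} + 639\right) \frac{142633}{56} = \frac{1840716}{2879} \cdot \frac{142633}{56} = \frac{65636711307}{40306}$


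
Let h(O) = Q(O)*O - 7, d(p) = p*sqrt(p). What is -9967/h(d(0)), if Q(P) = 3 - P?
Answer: 9967/7 ≈ 1423.9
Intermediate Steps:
d(p) = p**(3/2)
h(O) = -7 + O*(3 - O) (h(O) = (3 - O)*O - 7 = O*(3 - O) - 7 = -7 + O*(3 - O))
-9967/h(d(0)) = -9967/(-7 - 0**(3/2)*(-3 + 0**(3/2))) = -9967/(-7 - 1*0*(-3 + 0)) = -9967/(-7 - 1*0*(-3)) = -9967/(-7 + 0) = -9967/(-7) = -9967*(-1/7) = 9967/7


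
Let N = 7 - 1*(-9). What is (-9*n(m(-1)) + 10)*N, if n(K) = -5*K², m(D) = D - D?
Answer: 160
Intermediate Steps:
m(D) = 0
N = 16 (N = 7 + 9 = 16)
(-9*n(m(-1)) + 10)*N = (-(-45)*0² + 10)*16 = (-(-45)*0 + 10)*16 = (-9*0 + 10)*16 = (0 + 10)*16 = 10*16 = 160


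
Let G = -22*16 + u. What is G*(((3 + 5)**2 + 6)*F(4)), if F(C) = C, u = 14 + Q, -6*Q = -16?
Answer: -281680/3 ≈ -93893.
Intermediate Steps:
Q = 8/3 (Q = -1/6*(-16) = 8/3 ≈ 2.6667)
u = 50/3 (u = 14 + 8/3 = 50/3 ≈ 16.667)
G = -1006/3 (G = -22*16 + 50/3 = -352 + 50/3 = -1006/3 ≈ -335.33)
G*(((3 + 5)**2 + 6)*F(4)) = -1006*((3 + 5)**2 + 6)*4/3 = -1006*(8**2 + 6)*4/3 = -1006*(64 + 6)*4/3 = -70420*4/3 = -1006/3*280 = -281680/3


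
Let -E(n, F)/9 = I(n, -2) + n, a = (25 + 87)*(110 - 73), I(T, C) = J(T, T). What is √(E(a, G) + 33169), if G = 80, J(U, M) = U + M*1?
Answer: I*√78719 ≈ 280.57*I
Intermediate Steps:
J(U, M) = M + U (J(U, M) = U + M = M + U)
I(T, C) = 2*T (I(T, C) = T + T = 2*T)
a = 4144 (a = 112*37 = 4144)
E(n, F) = -27*n (E(n, F) = -9*(2*n + n) = -27*n)
√(E(a, G) + 33169) = √(-27*4144 + 33169) = √(-111888 + 33169) = √(-78719) = I*√78719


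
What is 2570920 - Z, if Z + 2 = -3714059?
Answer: 6284981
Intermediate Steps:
Z = -3714061 (Z = -2 - 3714059 = -3714061)
2570920 - Z = 2570920 - 1*(-3714061) = 2570920 + 3714061 = 6284981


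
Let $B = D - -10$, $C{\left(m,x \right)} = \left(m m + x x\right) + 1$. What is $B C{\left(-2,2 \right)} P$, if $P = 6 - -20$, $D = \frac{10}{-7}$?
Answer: $\frac{14040}{7} \approx 2005.7$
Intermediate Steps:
$D = - \frac{10}{7}$ ($D = 10 \left(- \frac{1}{7}\right) = - \frac{10}{7} \approx -1.4286$)
$P = 26$ ($P = 6 + 20 = 26$)
$C{\left(m,x \right)} = 1 + m^{2} + x^{2}$ ($C{\left(m,x \right)} = \left(m^{2} + x^{2}\right) + 1 = 1 + m^{2} + x^{2}$)
$B = \frac{60}{7}$ ($B = - \frac{10}{7} - -10 = - \frac{10}{7} + 10 = \frac{60}{7} \approx 8.5714$)
$B C{\left(-2,2 \right)} P = \frac{60 \left(1 + \left(-2\right)^{2} + 2^{2}\right)}{7} \cdot 26 = \frac{60 \left(1 + 4 + 4\right)}{7} \cdot 26 = \frac{60}{7} \cdot 9 \cdot 26 = \frac{540}{7} \cdot 26 = \frac{14040}{7}$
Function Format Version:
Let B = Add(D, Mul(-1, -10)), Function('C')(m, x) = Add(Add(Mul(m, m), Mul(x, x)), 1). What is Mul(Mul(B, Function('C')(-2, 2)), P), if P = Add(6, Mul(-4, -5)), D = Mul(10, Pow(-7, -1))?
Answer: Rational(14040, 7) ≈ 2005.7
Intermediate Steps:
D = Rational(-10, 7) (D = Mul(10, Rational(-1, 7)) = Rational(-10, 7) ≈ -1.4286)
P = 26 (P = Add(6, 20) = 26)
Function('C')(m, x) = Add(1, Pow(m, 2), Pow(x, 2)) (Function('C')(m, x) = Add(Add(Pow(m, 2), Pow(x, 2)), 1) = Add(1, Pow(m, 2), Pow(x, 2)))
B = Rational(60, 7) (B = Add(Rational(-10, 7), Mul(-1, -10)) = Add(Rational(-10, 7), 10) = Rational(60, 7) ≈ 8.5714)
Mul(Mul(B, Function('C')(-2, 2)), P) = Mul(Mul(Rational(60, 7), Add(1, Pow(-2, 2), Pow(2, 2))), 26) = Mul(Mul(Rational(60, 7), Add(1, 4, 4)), 26) = Mul(Mul(Rational(60, 7), 9), 26) = Mul(Rational(540, 7), 26) = Rational(14040, 7)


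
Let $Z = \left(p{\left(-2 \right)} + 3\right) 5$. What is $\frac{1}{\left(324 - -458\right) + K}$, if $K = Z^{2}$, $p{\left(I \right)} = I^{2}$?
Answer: $\frac{1}{2007} \approx 0.00049826$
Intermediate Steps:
$Z = 35$ ($Z = \left(\left(-2\right)^{2} + 3\right) 5 = \left(4 + 3\right) 5 = 7 \cdot 5 = 35$)
$K = 1225$ ($K = 35^{2} = 1225$)
$\frac{1}{\left(324 - -458\right) + K} = \frac{1}{\left(324 - -458\right) + 1225} = \frac{1}{\left(324 + 458\right) + 1225} = \frac{1}{782 + 1225} = \frac{1}{2007}$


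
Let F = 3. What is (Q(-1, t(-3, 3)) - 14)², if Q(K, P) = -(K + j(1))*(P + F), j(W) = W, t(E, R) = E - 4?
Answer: 196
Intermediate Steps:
t(E, R) = -4 + E
Q(K, P) = -(1 + K)*(3 + P) (Q(K, P) = -(K + 1)*(P + 3) = -(1 + K)*(3 + P))
(Q(-1, t(-3, 3)) - 14)² = ((-3 - (-4 - 3) - 3*(-1) - 1*(-1)*(-4 - 3)) - 14)² = ((-3 - 1*(-7) + 3 - 1*(-1)*(-7)) - 14)² = ((-3 + 7 + 3 - 7) - 14)² = (0 - 14)² = (-14)² = 196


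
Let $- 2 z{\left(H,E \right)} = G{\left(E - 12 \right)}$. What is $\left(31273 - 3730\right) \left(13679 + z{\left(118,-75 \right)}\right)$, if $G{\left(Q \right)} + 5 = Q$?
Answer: $378027675$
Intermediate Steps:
$G{\left(Q \right)} = -5 + Q$
$z{\left(H,E \right)} = \frac{17}{2} - \frac{E}{2}$ ($z{\left(H,E \right)} = - \frac{-5 + \left(E - 12\right)}{2} = - \frac{-5 + \left(-12 + E\right)}{2} = - \frac{-17 + E}{2} = \frac{17}{2} - \frac{E}{2}$)
$\left(31273 - 3730\right) \left(13679 + z{\left(118,-75 \right)}\right) = \left(31273 - 3730\right) \left(13679 + \left(\frac{17}{2} - - \frac{75}{2}\right)\right) = 27543 \left(13679 + \left(\frac{17}{2} + \frac{75}{2}\right)\right) = 27543 \left(13679 + 46\right) = 27543 \cdot 13725 = 378027675$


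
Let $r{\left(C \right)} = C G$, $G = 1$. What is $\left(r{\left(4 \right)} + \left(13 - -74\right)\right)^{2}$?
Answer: $8281$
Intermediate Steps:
$r{\left(C \right)} = C$ ($r{\left(C \right)} = C 1 = C$)
$\left(r{\left(4 \right)} + \left(13 - -74\right)\right)^{2} = \left(4 + \left(13 - -74\right)\right)^{2} = \left(4 + \left(13 + 74\right)\right)^{2} = \left(4 + 87\right)^{2} = 91^{2} = 8281$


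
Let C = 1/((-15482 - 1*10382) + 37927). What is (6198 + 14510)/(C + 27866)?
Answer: 249800604/336147559 ≈ 0.74313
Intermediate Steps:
C = 1/12063 (C = 1/((-15482 - 10382) + 37927) = 1/(-25864 + 37927) = 1/12063 ≈ 8.2898e-5)
(6198 + 14510)/(C + 27866) = (6198 + 14510)/(1/12063 + 27866) = 20708/(336147559/12063) = 20708*(12063/336147559) = 249800604/336147559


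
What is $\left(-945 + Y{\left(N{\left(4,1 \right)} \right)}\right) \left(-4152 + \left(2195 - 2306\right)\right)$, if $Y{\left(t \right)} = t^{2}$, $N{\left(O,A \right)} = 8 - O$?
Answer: $3960327$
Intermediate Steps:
$\left(-945 + Y{\left(N{\left(4,1 \right)} \right)}\right) \left(-4152 + \left(2195 - 2306\right)\right) = \left(-945 + \left(8 - 4\right)^{2}\right) \left(-4152 + \left(2195 - 2306\right)\right) = \left(-945 + \left(8 - 4\right)^{2}\right) \left(-4152 - 111\right) = \left(-945 + 4^{2}\right) \left(-4263\right) = \left(-945 + 16\right) \left(-4263\right) = \left(-929\right) \left(-4263\right) = 3960327$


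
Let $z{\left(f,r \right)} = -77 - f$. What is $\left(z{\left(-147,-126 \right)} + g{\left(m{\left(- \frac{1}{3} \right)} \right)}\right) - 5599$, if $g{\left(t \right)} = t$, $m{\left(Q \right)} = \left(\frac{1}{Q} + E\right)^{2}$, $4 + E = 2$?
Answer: $-5504$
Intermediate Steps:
$E = -2$ ($E = -4 + 2 = -2$)
$m{\left(Q \right)} = \left(-2 + \frac{1}{Q}\right)^{2}$ ($m{\left(Q \right)} = \left(\frac{1}{Q} - 2\right)^{2} = \left(-2 + \frac{1}{Q}\right)^{2}$)
$\left(z{\left(-147,-126 \right)} + g{\left(m{\left(- \frac{1}{3} \right)} \right)}\right) - 5599 = \left(\left(-77 - -147\right) + \frac{\left(-1 + 2 \left(- \frac{1}{3}\right)\right)^{2}}{\frac{1}{9}}\right) - 5599 = \left(\left(-77 + 147\right) + \frac{\left(-1 + 2 \left(\left(-1\right) \frac{1}{3}\right)\right)^{2}}{\frac{1}{9}}\right) - 5599 = \left(70 + \frac{\left(-1 + 2 \left(- \frac{1}{3}\right)\right)^{2}}{\frac{1}{9}}\right) - 5599 = \left(70 + 9 \left(-1 - \frac{2}{3}\right)^{2}\right) - 5599 = \left(70 + 9 \left(- \frac{5}{3}\right)^{2}\right) - 5599 = \left(70 + 9 \cdot \frac{25}{9}\right) - 5599 = \left(70 + 25\right) - 5599 = 95 - 5599 = -5504$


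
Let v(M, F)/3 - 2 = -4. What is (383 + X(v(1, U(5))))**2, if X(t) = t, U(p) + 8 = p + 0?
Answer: 142129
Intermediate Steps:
U(p) = -8 + p (U(p) = -8 + (p + 0) = -8 + p)
v(M, F) = -6 (v(M, F) = 6 + 3*(-4) = 6 - 12 = -6)
(383 + X(v(1, U(5))))**2 = (383 - 6)**2 = 377**2 = 142129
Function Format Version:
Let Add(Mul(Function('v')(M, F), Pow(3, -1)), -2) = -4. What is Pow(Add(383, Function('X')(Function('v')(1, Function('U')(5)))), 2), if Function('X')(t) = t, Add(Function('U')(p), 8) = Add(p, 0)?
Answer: 142129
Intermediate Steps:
Function('U')(p) = Add(-8, p) (Function('U')(p) = Add(-8, Add(p, 0)) = Add(-8, p))
Function('v')(M, F) = -6 (Function('v')(M, F) = Add(6, Mul(3, -4)) = Add(6, -12) = -6)
Pow(Add(383, Function('X')(Function('v')(1, Function('U')(5)))), 2) = Pow(Add(383, -6), 2) = Pow(377, 2) = 142129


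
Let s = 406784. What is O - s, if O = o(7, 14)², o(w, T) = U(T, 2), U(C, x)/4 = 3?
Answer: -406640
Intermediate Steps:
U(C, x) = 12 (U(C, x) = 4*3 = 12)
o(w, T) = 12
O = 144 (O = 12² = 144)
O - s = 144 - 1*406784 = 144 - 406784 = -406640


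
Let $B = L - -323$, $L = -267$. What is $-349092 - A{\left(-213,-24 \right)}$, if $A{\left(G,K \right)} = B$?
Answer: $-349148$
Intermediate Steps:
$B = 56$ ($B = -267 - -323 = -267 + 323 = 56$)
$A{\left(G,K \right)} = 56$
$-349092 - A{\left(-213,-24 \right)} = -349092 - 56 = -349148$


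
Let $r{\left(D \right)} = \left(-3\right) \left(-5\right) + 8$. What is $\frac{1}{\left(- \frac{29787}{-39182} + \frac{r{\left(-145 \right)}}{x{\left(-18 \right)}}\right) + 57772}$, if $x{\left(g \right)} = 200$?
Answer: $\frac{3918200}{226365679693} \approx 1.7309 \cdot 10^{-5}$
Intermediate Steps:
$r{\left(D \right)} = 23$ ($r{\left(D \right)} = 15 + 8 = 23$)
$\frac{1}{\left(- \frac{29787}{-39182} + \frac{r{\left(-145 \right)}}{x{\left(-18 \right)}}\right) + 57772} = \frac{1}{\left(- \frac{29787}{-39182} + \frac{23}{200}\right) + 57772} = \frac{1}{\left(\left(-29787\right) \left(- \frac{1}{39182}\right) + 23 \cdot \frac{1}{200}\right) + 57772} = \frac{1}{\left(\frac{29787}{39182} + \frac{23}{200}\right) + 57772} = \frac{1}{\frac{3429293}{3918200} + 57772} = \frac{1}{\frac{226365679693}{3918200}} = \frac{3918200}{226365679693}$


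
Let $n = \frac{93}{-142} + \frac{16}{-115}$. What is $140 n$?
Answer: $- \frac{181538}{1633} \approx -111.17$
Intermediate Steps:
$n = - \frac{12967}{16330}$ ($n = 93 \left(- \frac{1}{142}\right) + 16 \left(- \frac{1}{115}\right) = - \frac{93}{142} - \frac{16}{115} = - \frac{12967}{16330} \approx -0.79406$)
$140 n = 140 \left(- \frac{12967}{16330}\right) = - \frac{181538}{1633}$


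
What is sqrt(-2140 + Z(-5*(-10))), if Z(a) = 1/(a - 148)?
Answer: I*sqrt(419442)/14 ≈ 46.26*I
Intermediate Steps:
Z(a) = 1/(-148 + a)
sqrt(-2140 + Z(-5*(-10))) = sqrt(-2140 + 1/(-148 - 5*(-10))) = sqrt(-2140 + 1/(-148 + 50)) = sqrt(-2140 + 1/(-98)) = sqrt(-2140 - 1/98) = sqrt(-209721/98) = I*sqrt(419442)/14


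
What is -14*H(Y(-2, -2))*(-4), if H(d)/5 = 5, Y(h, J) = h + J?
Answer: 1400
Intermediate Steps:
Y(h, J) = J + h
H(d) = 25 (H(d) = 5*5 = 25)
-14*H(Y(-2, -2))*(-4) = -14*25*(-4) = -350*(-4) = 1400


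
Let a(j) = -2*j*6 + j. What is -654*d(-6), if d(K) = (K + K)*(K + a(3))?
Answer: -306072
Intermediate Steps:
a(j) = -11*j (a(j) = -12*j + j = -11*j)
d(K) = 2*K*(-33 + K) (d(K) = (K + K)*(K - 11*3) = (2*K)*(K - 33) = (2*K)*(-33 + K) = 2*K*(-33 + K))
-654*d(-6) = -1308*(-6)*(-33 - 6) = -1308*(-6)*(-39) = -654*468 = -306072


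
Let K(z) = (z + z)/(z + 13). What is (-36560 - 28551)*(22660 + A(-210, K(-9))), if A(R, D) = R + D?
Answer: -2922897901/2 ≈ -1.4614e+9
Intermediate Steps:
K(z) = 2*z/(13 + z) (K(z) = (2*z)/(13 + z) = 2*z/(13 + z))
A(R, D) = D + R
(-36560 - 28551)*(22660 + A(-210, K(-9))) = (-36560 - 28551)*(22660 + (2*(-9)/(13 - 9) - 210)) = -65111*(22660 + (2*(-9)/4 - 210)) = -65111*(22660 + (2*(-9)*(¼) - 210)) = -65111*(22660 + (-9/2 - 210)) = -65111*(22660 - 429/2) = -65111*44891/2 = -2922897901/2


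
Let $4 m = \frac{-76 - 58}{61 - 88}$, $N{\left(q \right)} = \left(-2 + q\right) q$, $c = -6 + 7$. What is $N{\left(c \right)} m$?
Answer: $- \frac{67}{54} \approx -1.2407$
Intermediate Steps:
$c = 1$
$N{\left(q \right)} = q \left(-2 + q\right)$
$m = \frac{67}{54}$ ($m = \frac{\left(-76 - 58\right) \frac{1}{61 - 88}}{4} = \frac{\left(-134\right) \frac{1}{-27}}{4} = \frac{\left(-134\right) \left(- \frac{1}{27}\right)}{4} = \frac{1}{4} \cdot \frac{134}{27} = \frac{67}{54} \approx 1.2407$)
$N{\left(c \right)} m = 1 \left(-2 + 1\right) \frac{67}{54} = 1 \left(-1\right) \frac{67}{54} = \left(-1\right) \frac{67}{54} = - \frac{67}{54}$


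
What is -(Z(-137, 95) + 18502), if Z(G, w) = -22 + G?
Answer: -18343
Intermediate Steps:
-(Z(-137, 95) + 18502) = -((-22 - 137) + 18502) = -(-159 + 18502) = -1*18343 = -18343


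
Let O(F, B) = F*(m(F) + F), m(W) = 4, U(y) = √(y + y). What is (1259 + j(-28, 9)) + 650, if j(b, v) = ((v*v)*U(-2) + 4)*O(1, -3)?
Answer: 1929 + 810*I ≈ 1929.0 + 810.0*I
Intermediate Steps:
U(y) = √2*√y (U(y) = √(2*y) = √2*√y)
O(F, B) = F*(4 + F)
j(b, v) = 20 + 10*I*v² (j(b, v) = ((v*v)*(√2*√(-2)) + 4)*(1*(4 + 1)) = (v²*(√2*(I*√2)) + 4)*(1*5) = (v²*(2*I) + 4)*5 = (2*I*v² + 4)*5 = (4 + 2*I*v²)*5 = 20 + 10*I*v²)
(1259 + j(-28, 9)) + 650 = (1259 + (20 + 10*I*9²)) + 650 = (1259 + (20 + 10*I*81)) + 650 = (1259 + (20 + 810*I)) + 650 = (1279 + 810*I) + 650 = 1929 + 810*I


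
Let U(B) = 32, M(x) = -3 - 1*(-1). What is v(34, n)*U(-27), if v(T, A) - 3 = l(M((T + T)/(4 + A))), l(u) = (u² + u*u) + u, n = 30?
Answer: 288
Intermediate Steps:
M(x) = -2 (M(x) = -3 + 1 = -2)
l(u) = u + 2*u² (l(u) = (u² + u²) + u = 2*u² + u = u + 2*u²)
v(T, A) = 9 (v(T, A) = 3 - 2*(1 + 2*(-2)) = 3 - 2*(1 - 4) = 3 - 2*(-3) = 3 + 6 = 9)
v(34, n)*U(-27) = 9*32 = 288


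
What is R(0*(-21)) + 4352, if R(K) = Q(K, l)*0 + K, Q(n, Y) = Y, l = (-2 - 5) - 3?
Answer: 4352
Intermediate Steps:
l = -10 (l = -7 - 3 = -10)
R(K) = K (R(K) = -10*0 + K = 0 + K = K)
R(0*(-21)) + 4352 = 0*(-21) + 4352 = 0 + 4352 = 4352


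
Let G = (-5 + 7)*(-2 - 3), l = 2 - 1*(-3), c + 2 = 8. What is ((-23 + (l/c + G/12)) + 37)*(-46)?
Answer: -644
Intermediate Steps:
c = 6 (c = -2 + 8 = 6)
l = 5 (l = 2 + 3 = 5)
G = -10 (G = 2*(-5) = -10)
((-23 + (l/c + G/12)) + 37)*(-46) = ((-23 + (5/6 - 10/12)) + 37)*(-46) = ((-23 + (5*(⅙) - 10*1/12)) + 37)*(-46) = ((-23 + (⅚ - ⅚)) + 37)*(-46) = ((-23 + 0) + 37)*(-46) = (-23 + 37)*(-46) = 14*(-46) = -644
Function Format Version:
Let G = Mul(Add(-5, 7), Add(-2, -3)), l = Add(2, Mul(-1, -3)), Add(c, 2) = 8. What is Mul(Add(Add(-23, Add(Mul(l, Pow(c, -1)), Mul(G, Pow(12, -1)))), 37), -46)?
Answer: -644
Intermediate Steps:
c = 6 (c = Add(-2, 8) = 6)
l = 5 (l = Add(2, 3) = 5)
G = -10 (G = Mul(2, -5) = -10)
Mul(Add(Add(-23, Add(Mul(l, Pow(c, -1)), Mul(G, Pow(12, -1)))), 37), -46) = Mul(Add(Add(-23, Add(Mul(5, Pow(6, -1)), Mul(-10, Pow(12, -1)))), 37), -46) = Mul(Add(Add(-23, Add(Mul(5, Rational(1, 6)), Mul(-10, Rational(1, 12)))), 37), -46) = Mul(Add(Add(-23, Add(Rational(5, 6), Rational(-5, 6))), 37), -46) = Mul(Add(Add(-23, 0), 37), -46) = Mul(Add(-23, 37), -46) = Mul(14, -46) = -644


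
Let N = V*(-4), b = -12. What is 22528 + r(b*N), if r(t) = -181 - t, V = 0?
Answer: 22347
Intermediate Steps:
N = 0 (N = 0*(-4) = 0)
22528 + r(b*N) = 22528 + (-181 - (-12)*0) = 22528 + (-181 - 1*0) = 22528 + (-181 + 0) = 22528 - 181 = 22347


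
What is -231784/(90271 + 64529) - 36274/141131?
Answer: -4790890363/2730884850 ≈ -1.7543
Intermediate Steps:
-231784/(90271 + 64529) - 36274/141131 = -231784/154800 - 36274*1/141131 = -231784*1/154800 - 36274/141131 = -28973/19350 - 36274/141131 = -4790890363/2730884850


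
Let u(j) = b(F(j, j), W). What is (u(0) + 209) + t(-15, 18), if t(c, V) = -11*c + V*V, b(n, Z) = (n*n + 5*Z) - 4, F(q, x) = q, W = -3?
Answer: 679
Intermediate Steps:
b(n, Z) = -4 + n² + 5*Z (b(n, Z) = (n² + 5*Z) - 4 = -4 + n² + 5*Z)
t(c, V) = V² - 11*c (t(c, V) = -11*c + V² = V² - 11*c)
u(j) = -19 + j² (u(j) = -4 + j² + 5*(-3) = -4 + j² - 15 = -19 + j²)
(u(0) + 209) + t(-15, 18) = ((-19 + 0²) + 209) + (18² - 11*(-15)) = ((-19 + 0) + 209) + (324 + 165) = (-19 + 209) + 489 = 190 + 489 = 679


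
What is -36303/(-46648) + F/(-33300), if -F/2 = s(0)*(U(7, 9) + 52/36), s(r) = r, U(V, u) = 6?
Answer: 36303/46648 ≈ 0.77823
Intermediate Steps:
F = 0 (F = -0*(6 + 52/36) = -0*(6 + 52*(1/36)) = -0*(6 + 13/9) = -0*67/9 = -2*0 = 0)
-36303/(-46648) + F/(-33300) = -36303/(-46648) + 0/(-33300) = -36303*(-1/46648) + 0*(-1/33300) = 36303/46648 + 0 = 36303/46648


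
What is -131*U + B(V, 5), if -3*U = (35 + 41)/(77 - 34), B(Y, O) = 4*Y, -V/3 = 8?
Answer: -2428/129 ≈ -18.822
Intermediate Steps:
V = -24 (V = -3*8 = -24)
U = -76/129 (U = -(35 + 41)/(3*(77 - 34)) = -76/(3*43) = -1/3*76/43 = -76/129 ≈ -0.58915)
-131*U + B(V, 5) = -131*(-76/129) + 4*(-24) = 9956/129 - 96 = -2428/129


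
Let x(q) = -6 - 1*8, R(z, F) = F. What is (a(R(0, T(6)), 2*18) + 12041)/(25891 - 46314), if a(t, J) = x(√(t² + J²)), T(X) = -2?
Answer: -12027/20423 ≈ -0.58889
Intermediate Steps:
x(q) = -14 (x(q) = -6 - 8 = -14)
a(t, J) = -14
(a(R(0, T(6)), 2*18) + 12041)/(25891 - 46314) = (-14 + 12041)/(25891 - 46314) = 12027/(-20423) = 12027*(-1/20423) = -12027/20423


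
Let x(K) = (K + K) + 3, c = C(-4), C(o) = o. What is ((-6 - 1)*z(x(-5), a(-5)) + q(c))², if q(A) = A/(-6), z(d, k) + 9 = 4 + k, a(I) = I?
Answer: 44944/9 ≈ 4993.8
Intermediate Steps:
c = -4
x(K) = 3 + 2*K (x(K) = 2*K + 3 = 3 + 2*K)
z(d, k) = -5 + k (z(d, k) = -9 + (4 + k) = -5 + k)
q(A) = -A/6 (q(A) = A*(-⅙) = -A/6)
((-6 - 1)*z(x(-5), a(-5)) + q(c))² = ((-6 - 1)*(-5 - 5) - ⅙*(-4))² = (-7*(-10) + ⅔)² = (70 + ⅔)² = (212/3)² = 44944/9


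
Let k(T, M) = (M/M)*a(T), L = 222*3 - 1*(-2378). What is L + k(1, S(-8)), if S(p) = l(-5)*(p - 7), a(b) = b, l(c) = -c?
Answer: 3045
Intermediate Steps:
S(p) = -35 + 5*p (S(p) = (-1*(-5))*(p - 7) = 5*(-7 + p) = -35 + 5*p)
L = 3044 (L = 666 + 2378 = 3044)
k(T, M) = T (k(T, M) = (M/M)*T = 1*T = T)
L + k(1, S(-8)) = 3044 + 1 = 3045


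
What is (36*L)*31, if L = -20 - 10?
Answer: -33480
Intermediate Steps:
L = -30
(36*L)*31 = (36*(-30))*31 = -1080*31 = -33480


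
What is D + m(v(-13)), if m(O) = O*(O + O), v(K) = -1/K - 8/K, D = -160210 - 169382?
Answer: -55700886/169 ≈ -3.2959e+5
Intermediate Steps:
D = -329592
v(K) = -9/K
m(O) = 2*O² (m(O) = O*(2*O) = 2*O²)
D + m(v(-13)) = -329592 + 2*(-9/(-13))² = -329592 + 2*(-9*(-1/13))² = -329592 + 2*(9/13)² = -329592 + 2*(81/169) = -329592 + 162/169 = -55700886/169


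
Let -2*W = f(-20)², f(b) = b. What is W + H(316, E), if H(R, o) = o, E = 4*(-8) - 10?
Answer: -242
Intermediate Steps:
E = -42 (E = -32 - 10 = -42)
W = -200 (W = -½*(-20)² = -½*400 = -200)
W + H(316, E) = -200 - 42 = -242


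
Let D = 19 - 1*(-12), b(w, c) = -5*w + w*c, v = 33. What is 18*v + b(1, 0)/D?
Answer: 18409/31 ≈ 593.84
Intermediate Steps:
b(w, c) = -5*w + c*w
D = 31 (D = 19 + 12 = 31)
18*v + b(1, 0)/D = 18*33 + (1*(-5 + 0))/31 = 594 + (1*(-5))*(1/31) = 594 - 5*1/31 = 594 - 5/31 = 18409/31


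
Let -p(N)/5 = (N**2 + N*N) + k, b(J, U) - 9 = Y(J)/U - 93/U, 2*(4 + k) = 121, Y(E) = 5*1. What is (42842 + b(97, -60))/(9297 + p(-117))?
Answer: -1285574/3836265 ≈ -0.33511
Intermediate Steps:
Y(E) = 5
k = 113/2 (k = -4 + (1/2)*121 = -4 + 121/2 = 113/2 ≈ 56.500)
b(J, U) = 9 - 88/U (b(J, U) = 9 + (5/U - 93/U) = 9 - 88/U)
p(N) = -565/2 - 10*N**2 (p(N) = -5*((N**2 + N*N) + 113/2) = -5*((N**2 + N**2) + 113/2) = -5*(2*N**2 + 113/2) = -5*(113/2 + 2*N**2) = -565/2 - 10*N**2)
(42842 + b(97, -60))/(9297 + p(-117)) = (42842 + (9 - 88/(-60)))/(9297 + (-565/2 - 10*(-117)**2)) = (42842 + (9 - 88*(-1/60)))/(9297 + (-565/2 - 10*13689)) = (42842 + (9 + 22/15))/(9297 + (-565/2 - 136890)) = (42842 + 157/15)/(9297 - 274345/2) = 642787/(15*(-255751/2)) = (642787/15)*(-2/255751) = -1285574/3836265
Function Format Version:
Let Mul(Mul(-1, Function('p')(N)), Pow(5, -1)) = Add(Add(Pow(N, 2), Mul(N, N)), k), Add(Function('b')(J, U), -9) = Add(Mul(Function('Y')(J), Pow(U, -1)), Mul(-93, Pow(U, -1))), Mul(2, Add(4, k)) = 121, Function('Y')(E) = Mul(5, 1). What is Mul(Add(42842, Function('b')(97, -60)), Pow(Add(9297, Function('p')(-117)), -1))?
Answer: Rational(-1285574, 3836265) ≈ -0.33511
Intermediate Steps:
Function('Y')(E) = 5
k = Rational(113, 2) (k = Add(-4, Mul(Rational(1, 2), 121)) = Add(-4, Rational(121, 2)) = Rational(113, 2) ≈ 56.500)
Function('b')(J, U) = Add(9, Mul(-88, Pow(U, -1))) (Function('b')(J, U) = Add(9, Add(Mul(5, Pow(U, -1)), Mul(-93, Pow(U, -1)))) = Add(9, Mul(-88, Pow(U, -1))))
Function('p')(N) = Add(Rational(-565, 2), Mul(-10, Pow(N, 2))) (Function('p')(N) = Mul(-5, Add(Add(Pow(N, 2), Mul(N, N)), Rational(113, 2))) = Mul(-5, Add(Add(Pow(N, 2), Pow(N, 2)), Rational(113, 2))) = Mul(-5, Add(Mul(2, Pow(N, 2)), Rational(113, 2))) = Mul(-5, Add(Rational(113, 2), Mul(2, Pow(N, 2)))) = Add(Rational(-565, 2), Mul(-10, Pow(N, 2))))
Mul(Add(42842, Function('b')(97, -60)), Pow(Add(9297, Function('p')(-117)), -1)) = Mul(Add(42842, Add(9, Mul(-88, Pow(-60, -1)))), Pow(Add(9297, Add(Rational(-565, 2), Mul(-10, Pow(-117, 2)))), -1)) = Mul(Add(42842, Add(9, Mul(-88, Rational(-1, 60)))), Pow(Add(9297, Add(Rational(-565, 2), Mul(-10, 13689))), -1)) = Mul(Add(42842, Add(9, Rational(22, 15))), Pow(Add(9297, Add(Rational(-565, 2), -136890)), -1)) = Mul(Add(42842, Rational(157, 15)), Pow(Add(9297, Rational(-274345, 2)), -1)) = Mul(Rational(642787, 15), Pow(Rational(-255751, 2), -1)) = Mul(Rational(642787, 15), Rational(-2, 255751)) = Rational(-1285574, 3836265)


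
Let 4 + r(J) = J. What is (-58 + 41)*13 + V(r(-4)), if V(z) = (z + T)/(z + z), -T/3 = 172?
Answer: -753/4 ≈ -188.25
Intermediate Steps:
T = -516 (T = -3*172 = -516)
r(J) = -4 + J
V(z) = (-516 + z)/(2*z) (V(z) = (z - 516)/(z + z) = (-516 + z)/((2*z)) = (-516 + z)*(1/(2*z)) = (-516 + z)/(2*z))
(-58 + 41)*13 + V(r(-4)) = (-58 + 41)*13 + (-516 + (-4 - 4))/(2*(-4 - 4)) = -17*13 + (½)*(-516 - 8)/(-8) = -221 + (½)*(-⅛)*(-524) = -221 + 131/4 = -753/4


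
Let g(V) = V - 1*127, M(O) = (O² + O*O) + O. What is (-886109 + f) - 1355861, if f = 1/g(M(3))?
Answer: -237648821/106 ≈ -2.2420e+6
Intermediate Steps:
M(O) = O + 2*O² (M(O) = (O² + O²) + O = 2*O² + O = O + 2*O²)
g(V) = -127 + V (g(V) = V - 127 = -127 + V)
f = -1/106 (f = 1/(-127 + 3*(1 + 2*3)) = 1/(-127 + 3*(1 + 6)) = 1/(-127 + 3*7) = 1/(-127 + 21) = 1/(-106) = -1/106 ≈ -0.0094340)
(-886109 + f) - 1355861 = (-886109 - 1/106) - 1355861 = -93927555/106 - 1355861 = -237648821/106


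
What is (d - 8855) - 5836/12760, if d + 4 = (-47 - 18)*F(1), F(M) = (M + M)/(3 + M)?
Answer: -14182672/1595 ≈ -8892.0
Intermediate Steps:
F(M) = 2*M/(3 + M) (F(M) = (2*M)/(3 + M) = 2*M/(3 + M))
d = -73/2 (d = -4 + (-47 - 18)*(2*1/(3 + 1)) = -4 - 130/4 = -4 - 65*½ = -4 - 65/2 = -73/2 ≈ -36.500)
(d - 8855) - 5836/12760 = (-73/2 - 8855) - 5836/12760 = -17783/2 - 5836*1/12760 = -17783/2 - 1459/3190 = -14182672/1595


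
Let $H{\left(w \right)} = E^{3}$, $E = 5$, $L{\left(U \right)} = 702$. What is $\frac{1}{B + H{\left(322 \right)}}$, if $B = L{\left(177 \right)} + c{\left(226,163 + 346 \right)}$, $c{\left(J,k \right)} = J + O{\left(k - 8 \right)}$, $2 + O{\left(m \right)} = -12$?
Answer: $\frac{1}{1039} \approx 0.00096246$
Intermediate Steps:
$O{\left(m \right)} = -14$ ($O{\left(m \right)} = -2 - 12 = -14$)
$H{\left(w \right)} = 125$ ($H{\left(w \right)} = 5^{3} = 125$)
$c{\left(J,k \right)} = -14 + J$ ($c{\left(J,k \right)} = J - 14 = -14 + J$)
$B = 914$ ($B = 702 + \left(-14 + 226\right) = 702 + 212 = 914$)
$\frac{1}{B + H{\left(322 \right)}} = \frac{1}{914 + 125} = \frac{1}{1039}$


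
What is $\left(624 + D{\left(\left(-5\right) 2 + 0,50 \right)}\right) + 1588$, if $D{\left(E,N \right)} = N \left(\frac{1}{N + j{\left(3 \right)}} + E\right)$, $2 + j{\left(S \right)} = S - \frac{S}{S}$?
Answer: $1713$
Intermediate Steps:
$j{\left(S \right)} = -3 + S$ ($j{\left(S \right)} = -2 + \left(S - \frac{S}{S}\right) = -2 + \left(S - 1\right) = -2 + \left(-1 + S\right) = -3 + S$)
$D{\left(E,N \right)} = N \left(E + \frac{1}{N}\right)$ ($D{\left(E,N \right)} = N \left(\frac{1}{N + \left(-3 + 3\right)} + E\right) = N \left(\frac{1}{N + 0} + E\right) = N \left(\frac{1}{N} + E\right) = N \left(E + \frac{1}{N}\right)$)
$\left(624 + D{\left(\left(-5\right) 2 + 0,50 \right)}\right) + 1588 = \left(624 + \left(1 + \left(\left(-5\right) 2 + 0\right) 50\right)\right) + 1588 = \left(624 + \left(1 + \left(-10 + 0\right) 50\right)\right) + 1588 = \left(624 + \left(1 - 500\right)\right) + 1588 = \left(624 - 499\right) + 1588 = 125 + 1588 = 1713$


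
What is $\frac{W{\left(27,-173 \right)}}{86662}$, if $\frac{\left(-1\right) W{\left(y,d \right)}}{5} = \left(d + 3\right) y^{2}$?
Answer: $\frac{309825}{43331} \approx 7.1502$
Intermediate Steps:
$W{\left(y,d \right)} = - 5 y^{2} \left(3 + d\right)$ ($W{\left(y,d \right)} = - 5 \left(d + 3\right) y^{2} = - 5 \left(3 + d\right) y^{2} = - 5 y^{2} \left(3 + d\right)$)
$\frac{W{\left(27,-173 \right)}}{86662} = \frac{5 \cdot 27^{2} \left(-3 - -173\right)}{86662} = 5 \cdot 729 \left(-3 + 173\right) \frac{1}{86662} = 5 \cdot 729 \cdot 170 \cdot \frac{1}{86662} = 619650 \cdot \frac{1}{86662} = \frac{309825}{43331}$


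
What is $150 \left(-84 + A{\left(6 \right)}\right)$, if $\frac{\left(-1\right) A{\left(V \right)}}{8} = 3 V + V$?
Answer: $-41400$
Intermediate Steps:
$A{\left(V \right)} = - 32 V$ ($A{\left(V \right)} = - 8 \left(3 V + V\right) = - 8 \cdot 4 V = - 32 V$)
$150 \left(-84 + A{\left(6 \right)}\right) = 150 \left(-84 - 192\right) = 150 \left(-276\right) = -41400$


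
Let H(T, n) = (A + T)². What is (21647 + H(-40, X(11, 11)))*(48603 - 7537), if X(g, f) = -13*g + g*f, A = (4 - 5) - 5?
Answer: 975851358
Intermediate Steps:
A = -6 (A = -1 - 5 = -6)
X(g, f) = -13*g + f*g
H(T, n) = (-6 + T)²
(21647 + H(-40, X(11, 11)))*(48603 - 7537) = (21647 + (-6 - 40)²)*(48603 - 7537) = (21647 + (-46)²)*41066 = (21647 + 2116)*41066 = 23763*41066 = 975851358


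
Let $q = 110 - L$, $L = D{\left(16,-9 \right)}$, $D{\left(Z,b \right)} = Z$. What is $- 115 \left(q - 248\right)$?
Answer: $17710$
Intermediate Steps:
$L = 16$
$q = 94$ ($q = 110 - 16 = 94$)
$- 115 \left(q - 248\right) = - 115 \left(94 - 248\right) = \left(-115\right) \left(-154\right) = 17710$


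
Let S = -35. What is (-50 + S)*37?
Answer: -3145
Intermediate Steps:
(-50 + S)*37 = (-50 - 35)*37 = -85*37 = -3145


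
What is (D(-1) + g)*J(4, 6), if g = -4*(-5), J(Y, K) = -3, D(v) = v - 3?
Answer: -48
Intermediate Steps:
D(v) = -3 + v
g = 20
(D(-1) + g)*J(4, 6) = ((-3 - 1) + 20)*(-3) = (-4 + 20)*(-3) = 16*(-3) = -48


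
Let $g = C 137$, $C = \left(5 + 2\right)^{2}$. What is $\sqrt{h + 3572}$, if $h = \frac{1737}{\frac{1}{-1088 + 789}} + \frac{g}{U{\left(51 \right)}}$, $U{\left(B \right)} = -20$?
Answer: $\frac{i \sqrt{51612665}}{10} \approx 718.42 i$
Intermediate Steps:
$C = 49$ ($C = 7^{2} = 49$)
$g = 6713$ ($g = 49 \cdot 137 = 6713$)
$h = - \frac{10393973}{20}$ ($h = \frac{1737}{\frac{1}{-1088 + 789}} + \frac{6713}{-20} = \frac{1737}{\frac{1}{-299}} + 6713 \left(- \frac{1}{20}\right) = \frac{1737}{- \frac{1}{299}} - \frac{6713}{20} = 1737 \left(-299\right) - \frac{6713}{20} = -519363 - \frac{6713}{20} = - \frac{10393973}{20} \approx -5.197 \cdot 10^{5}$)
$\sqrt{h + 3572} = \sqrt{- \frac{10393973}{20} + 3572} = \sqrt{- \frac{10322533}{20}} = \frac{i \sqrt{51612665}}{10}$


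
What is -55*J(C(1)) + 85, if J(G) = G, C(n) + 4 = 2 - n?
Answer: 250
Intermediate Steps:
C(n) = -2 - n (C(n) = -4 + (2 - n) = -2 - n)
-55*J(C(1)) + 85 = -55*(-2 - 1*1) + 85 = -55*(-2 - 1) + 85 = -55*(-3) + 85 = 165 + 85 = 250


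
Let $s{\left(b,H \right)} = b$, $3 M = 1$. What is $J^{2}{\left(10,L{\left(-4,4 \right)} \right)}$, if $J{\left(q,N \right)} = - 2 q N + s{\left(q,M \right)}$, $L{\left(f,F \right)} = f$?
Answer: $8100$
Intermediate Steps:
$M = \frac{1}{3}$ ($M = \frac{1}{3} \cdot 1 = \frac{1}{3} \approx 0.33333$)
$J{\left(q,N \right)} = q - 2 N q$ ($J{\left(q,N \right)} = - 2 q N + q = - 2 N q + q = q - 2 N q$)
$J^{2}{\left(10,L{\left(-4,4 \right)} \right)} = \left(10 \left(1 - -8\right)\right)^{2} = \left(10 \left(1 + 8\right)\right)^{2} = \left(10 \cdot 9\right)^{2} = 90^{2} = 8100$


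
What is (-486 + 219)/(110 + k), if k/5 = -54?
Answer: 267/160 ≈ 1.6688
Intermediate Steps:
k = -270 (k = 5*(-54) = -270)
(-486 + 219)/(110 + k) = (-486 + 219)/(110 - 270) = -267/(-160) = -267*(-1/160) = 267/160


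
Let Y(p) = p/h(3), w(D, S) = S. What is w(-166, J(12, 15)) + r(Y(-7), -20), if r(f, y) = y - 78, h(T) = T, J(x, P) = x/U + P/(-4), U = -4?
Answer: -419/4 ≈ -104.75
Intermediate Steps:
J(x, P) = -P/4 - x/4 (J(x, P) = x/(-4) + P/(-4) = x*(-¼) + P*(-¼) = -x/4 - P/4 = -P/4 - x/4)
Y(p) = p/3
r(f, y) = -78 + y
w(-166, J(12, 15)) + r(Y(-7), -20) = (-¼*15 - ¼*12) + (-78 - 20) = (-15/4 - 3) - 98 = -27/4 - 98 = -419/4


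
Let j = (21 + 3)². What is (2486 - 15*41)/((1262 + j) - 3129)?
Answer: -1871/1291 ≈ -1.4493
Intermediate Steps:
j = 576 (j = 24² = 576)
(2486 - 15*41)/((1262 + j) - 3129) = (2486 - 15*41)/((1262 + 576) - 3129) = (2486 - 615)/(1838 - 3129) = 1871/(-1291) = 1871*(-1/1291) = -1871/1291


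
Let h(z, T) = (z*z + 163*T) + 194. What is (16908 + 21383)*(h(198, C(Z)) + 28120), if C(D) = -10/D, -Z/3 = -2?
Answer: 7724788049/3 ≈ 2.5749e+9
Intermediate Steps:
Z = 6 (Z = -3*(-2) = 6)
h(z, T) = 194 + z² + 163*T (h(z, T) = (z² + 163*T) + 194 = 194 + z² + 163*T)
(16908 + 21383)*(h(198, C(Z)) + 28120) = (16908 + 21383)*((194 + 198² + 163*(-10/6)) + 28120) = 38291*((194 + 39204 + 163*(-10*⅙)) + 28120) = 38291*((194 + 39204 + 163*(-5/3)) + 28120) = 38291*((194 + 39204 - 815/3) + 28120) = 38291*(117379/3 + 28120) = 38291*(201739/3) = 7724788049/3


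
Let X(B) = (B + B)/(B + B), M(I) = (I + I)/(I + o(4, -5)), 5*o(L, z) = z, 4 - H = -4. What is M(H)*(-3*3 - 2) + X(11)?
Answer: -169/7 ≈ -24.143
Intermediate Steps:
H = 8 (H = 4 - 1*(-4) = 4 + 4 = 8)
o(L, z) = z/5
M(I) = 2*I/(-1 + I) (M(I) = (I + I)/(I + (1/5)*(-5)) = (2*I)/(I - 1) = (2*I)/(-1 + I) = 2*I/(-1 + I))
X(B) = 1 (X(B) = (2*B)/((2*B)) = (2*B)*(1/(2*B)) = 1)
M(H)*(-3*3 - 2) + X(11) = (2*8/(-1 + 8))*(-3*3 - 2) + 1 = (2*8/7)*(-9 - 2) + 1 = (2*8*(1/7))*(-11) + 1 = (16/7)*(-11) + 1 = -176/7 + 1 = -169/7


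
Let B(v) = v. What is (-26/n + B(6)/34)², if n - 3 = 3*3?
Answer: 41209/10404 ≈ 3.9609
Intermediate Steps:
n = 12 (n = 3 + 3*3 = 3 + 9 = 12)
(-26/n + B(6)/34)² = (-26/12 + 6/34)² = (-26*1/12 + 6*(1/34))² = (-13/6 + 3/17)² = (-203/102)² = 41209/10404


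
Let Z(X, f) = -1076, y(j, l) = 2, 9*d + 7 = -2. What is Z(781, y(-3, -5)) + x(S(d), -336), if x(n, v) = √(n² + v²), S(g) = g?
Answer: -1076 + √112897 ≈ -740.00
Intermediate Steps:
d = -1 (d = -7/9 + (⅑)*(-2) = -7/9 - 2/9 = -1)
Z(781, y(-3, -5)) + x(S(d), -336) = -1076 + √((-1)² + (-336)²) = -1076 + √(1 + 112896) = -1076 + √112897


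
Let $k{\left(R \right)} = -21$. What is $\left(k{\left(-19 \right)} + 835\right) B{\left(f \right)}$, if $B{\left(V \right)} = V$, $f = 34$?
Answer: $27676$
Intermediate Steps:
$\left(k{\left(-19 \right)} + 835\right) B{\left(f \right)} = \left(-21 + 835\right) 34 = 814 \cdot 34 = 27676$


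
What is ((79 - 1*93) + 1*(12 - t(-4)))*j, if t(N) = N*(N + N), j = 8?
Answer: -272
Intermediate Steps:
t(N) = 2*N**2 (t(N) = N*(2*N) = 2*N**2)
((79 - 1*93) + 1*(12 - t(-4)))*j = ((79 - 1*93) + 1*(12 - 2*(-4)**2))*8 = ((79 - 93) + 1*(12 - 2*16))*8 = (-14 + 1*(12 - 1*32))*8 = (-14 + 1*(12 - 32))*8 = (-14 + 1*(-20))*8 = (-14 - 20)*8 = -34*8 = -272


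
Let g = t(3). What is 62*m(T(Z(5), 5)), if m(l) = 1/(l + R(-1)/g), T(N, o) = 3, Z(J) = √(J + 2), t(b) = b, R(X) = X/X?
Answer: 93/5 ≈ 18.600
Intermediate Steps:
R(X) = 1
Z(J) = √(2 + J)
g = 3
m(l) = 1/(⅓ + l) (m(l) = 1/(l + 1/3) = 1/(l + 1*(⅓)) = 1/(l + ⅓) = 1/(⅓ + l))
62*m(T(Z(5), 5)) = 62*(3/(1 + 3*3)) = 62*(3/(1 + 9)) = 62*(3/10) = 93/5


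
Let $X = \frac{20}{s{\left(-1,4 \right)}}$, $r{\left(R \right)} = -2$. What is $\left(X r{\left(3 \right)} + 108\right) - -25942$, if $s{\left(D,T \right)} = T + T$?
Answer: $26045$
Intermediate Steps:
$s{\left(D,T \right)} = 2 T$
$X = \frac{5}{2}$ ($X = \frac{20}{2 \cdot 4} = \frac{20}{8} = 20 \cdot \frac{1}{8} = \frac{5}{2} \approx 2.5$)
$\left(X r{\left(3 \right)} + 108\right) - -25942 = \left(\frac{5}{2} \left(-2\right) + 108\right) - -25942 = \left(-5 + 108\right) + 25942 = 103 + 25942 = 26045$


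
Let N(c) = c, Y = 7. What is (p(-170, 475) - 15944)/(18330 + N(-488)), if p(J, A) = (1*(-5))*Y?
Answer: -15979/17842 ≈ -0.89558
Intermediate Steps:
p(J, A) = -35 (p(J, A) = (1*(-5))*7 = -5*7 = -35)
(p(-170, 475) - 15944)/(18330 + N(-488)) = (-35 - 15944)/(18330 - 488) = -15979/17842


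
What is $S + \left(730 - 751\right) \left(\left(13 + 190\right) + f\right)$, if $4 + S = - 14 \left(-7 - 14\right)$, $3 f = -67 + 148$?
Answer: $-4540$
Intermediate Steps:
$f = 27$ ($f = \frac{-67 + 148}{3} = \frac{1}{3} \cdot 81 = 27$)
$S = 290$ ($S = -4 - 14 \left(-7 - 14\right) = -4 - -294 = -4 + 294 = 290$)
$S + \left(730 - 751\right) \left(\left(13 + 190\right) + f\right) = 290 + \left(730 - 751\right) \left(\left(13 + 190\right) + 27\right) = 290 + \left(730 - 751\right) \left(203 + 27\right) = 290 - 4830 = -4540$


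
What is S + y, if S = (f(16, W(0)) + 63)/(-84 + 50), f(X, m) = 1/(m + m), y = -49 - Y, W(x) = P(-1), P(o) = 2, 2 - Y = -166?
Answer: -29765/136 ≈ -218.86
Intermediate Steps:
Y = 168 (Y = 2 - 1*(-166) = 2 + 166 = 168)
W(x) = 2
y = -217 (y = -49 - 1*168 = -49 - 168 = -217)
f(X, m) = 1/(2*m)
S = -253/136 (S = ((½)/2 + 63)/(-84 + 50) = ((½)*(½) + 63)/(-34) = (¼ + 63)*(-1/34) = (253/4)*(-1/34) = -253/136 ≈ -1.8603)
S + y = -253/136 - 217 = -29765/136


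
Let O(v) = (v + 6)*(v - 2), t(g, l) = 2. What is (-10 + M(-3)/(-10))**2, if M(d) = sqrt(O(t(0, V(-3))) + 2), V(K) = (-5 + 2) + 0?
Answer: (100 + sqrt(2))**2/100 ≈ 102.85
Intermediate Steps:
V(K) = -3 (V(K) = -3 + 0 = -3)
O(v) = (-2 + v)*(6 + v) (O(v) = (6 + v)*(-2 + v) = (-2 + v)*(6 + v))
M(d) = sqrt(2) (M(d) = sqrt((-12 + 2**2 + 4*2) + 2) = sqrt((-12 + 4 + 8) + 2) = sqrt(0 + 2) = sqrt(2))
(-10 + M(-3)/(-10))**2 = (-10 + sqrt(2)/(-10))**2 = (-10 + sqrt(2)*(-1/10))**2 = (-10 - sqrt(2)/10)**2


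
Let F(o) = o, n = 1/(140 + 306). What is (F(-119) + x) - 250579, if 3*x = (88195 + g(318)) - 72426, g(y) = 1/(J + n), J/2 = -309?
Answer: -67650350407/275627 ≈ -2.4544e+5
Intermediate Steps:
J = -618 (J = 2*(-309) = -618)
n = 1/446 ≈ 0.0022422
g(y) = -446/275627 (g(y) = 1/(-618 + 1/446) = 1/(-275627/446) = -446/275627)
x = 1448787239/275627 (x = ((88195 - 446/275627) - 72426)/3 = (24308922819/275627 - 72426)/3 = (⅓)*(4346361717/275627) = 1448787239/275627 ≈ 5256.3)
(F(-119) + x) - 250579 = (-119 + 1448787239/275627) - 250579 = 1415987626/275627 - 250579 = -67650350407/275627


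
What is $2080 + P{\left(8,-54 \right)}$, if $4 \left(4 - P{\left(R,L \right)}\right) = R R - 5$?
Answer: $\frac{8277}{4} \approx 2069.3$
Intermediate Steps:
$P{\left(R,L \right)} = \frac{21}{4} - \frac{R^{2}}{4}$ ($P{\left(R,L \right)} = 4 - \frac{R R - 5}{4} = 4 - \frac{R^{2} - 5}{4} = 4 - \frac{-5 + R^{2}}{4} = 4 - \left(- \frac{5}{4} + \frac{R^{2}}{4}\right) = \frac{21}{4} - \frac{R^{2}}{4}$)
$2080 + P{\left(8,-54 \right)} = 2080 + \left(\frac{21}{4} - \frac{8^{2}}{4}\right) = 2080 + \left(\frac{21}{4} - 16\right) = 2080 - \frac{43}{4} = \frac{8277}{4}$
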